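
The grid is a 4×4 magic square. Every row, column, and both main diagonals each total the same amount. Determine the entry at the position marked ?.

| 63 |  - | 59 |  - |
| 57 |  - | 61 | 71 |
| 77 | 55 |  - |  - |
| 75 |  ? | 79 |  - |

Column 1 is complete and sums to 272; that is the magic constant.
From row 2, 272 − (57 + 61 + 71) gives (2,2) = 83.
Using column 3: 59 + 61 + 79 + ? → (3,3) = 272 − 199 = 73.
Main diagonal needs 272; the known cells sum to 219, so (4,4) = 53.
Anti-diagonal must total 272; the given cells sum to 191, so (1,4) = 81.
The remaining cell in row 1 is (1,2) = 272 − 203 = 69.
Row 3 must total 272; the given cells sum to 205, so (3,4) = 67.
Using row 4: 75 + 79 + 53 + ? → (4,2) = 272 − 207 = 65.

65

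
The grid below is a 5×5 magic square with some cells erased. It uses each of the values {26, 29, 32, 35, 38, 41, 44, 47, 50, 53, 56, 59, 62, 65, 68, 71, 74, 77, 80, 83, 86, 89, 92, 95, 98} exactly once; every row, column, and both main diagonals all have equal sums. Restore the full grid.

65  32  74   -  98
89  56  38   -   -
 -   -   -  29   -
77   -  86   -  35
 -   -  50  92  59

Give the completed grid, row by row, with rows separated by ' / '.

65 32 74 41 98 / 89 56 38 80 47 / 53 95 62 29 71 / 77 44 86 68 35 / 26 83 50 92 59

The 25 entries sum to 1550, so each line sums to 1550/5 = 310.
Row 1: 65 + 32 + 74 + 98 + ? = 310, so (1,4) = 41.
Column 3 must total 310; the given cells sum to 248, so (3,3) = 62.
Using main diagonal: 65 + 56 + 62 + 59 + ? → (4,4) = 310 − 242 = 68.
Row 4 must total 310; the given cells sum to 266, so (4,2) = 44.
Column 4 must total 310; the given cells sum to 230, so (2,4) = 80.
From anti-diagonal, 310 − (98 + 80 + 62 + 44) gives (5,1) = 26.
The remaining cell in row 2 is (2,5) = 310 − 263 = 47.
Using row 5: 26 + 50 + 92 + 59 + ? → (5,2) = 310 − 227 = 83.
The remaining cell in column 1 is (3,1) = 310 − 257 = 53.
From column 2, 310 − (32 + 56 + 44 + 83) gives (3,2) = 95.
Using column 5: 98 + 47 + 35 + 59 + ? → (3,5) = 310 − 239 = 71.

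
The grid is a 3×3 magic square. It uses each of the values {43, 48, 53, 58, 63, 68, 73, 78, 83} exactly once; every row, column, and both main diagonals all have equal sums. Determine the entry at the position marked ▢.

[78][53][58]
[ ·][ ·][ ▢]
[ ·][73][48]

The 9 entries sum to 567, so each line sums to 567/3 = 189.
Using row 3: 73 + 48 + ? → (3,1) = 189 − 121 = 68.
From column 1, 189 − (78 + 68) gives (2,1) = 43.
Column 2 must total 189; the given cells sum to 126, so (2,2) = 63.
Column 3 must total 189; the given cells sum to 106, so (2,3) = 83.

83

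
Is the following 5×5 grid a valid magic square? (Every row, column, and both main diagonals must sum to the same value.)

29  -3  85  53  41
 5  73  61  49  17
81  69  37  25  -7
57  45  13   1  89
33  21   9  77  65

Row 1: 29 + (-3) + 85 + 53 + 41 = 205.
Row 2: 5 + 73 + 61 + 49 + 17 = 205.
Row 3: 81 + 69 + 37 + 25 + (-7) = 205.
Row 4: 57 + 45 + 13 + 1 + 89 = 205.
Row 5: 33 + 21 + 9 + 77 + 65 = 205.
Column 1: 29 + 5 + 81 + 57 + 33 = 205.
Column 2: -3 + 73 + 69 + 45 + 21 = 205.
Column 3: 85 + 61 + 37 + 13 + 9 = 205.
Column 4: 53 + 49 + 25 + 1 + 77 = 205.
Column 5: 41 + 17 + (-7) + 89 + 65 = 205.
Main diagonal: 29 + 73 + 37 + 1 + 65 = 205.
Anti-diagonal: 41 + 49 + 37 + 45 + 33 = 205.
All lines sum to 205.

Yes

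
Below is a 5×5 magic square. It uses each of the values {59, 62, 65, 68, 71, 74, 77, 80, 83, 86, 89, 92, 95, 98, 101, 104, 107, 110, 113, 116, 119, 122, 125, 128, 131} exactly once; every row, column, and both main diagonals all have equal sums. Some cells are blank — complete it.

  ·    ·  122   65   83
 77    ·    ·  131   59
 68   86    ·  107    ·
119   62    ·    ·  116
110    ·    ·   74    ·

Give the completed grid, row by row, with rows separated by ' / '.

The 25 entries sum to 2375, so each line sums to 2375/5 = 475.
Column 1 needs 475; the known cells sum to 374, so (1,1) = 101.
Using column 4: 65 + 131 + 107 + 74 + ? → (4,4) = 475 − 377 = 98.
From anti-diagonal, 475 − (83 + 131 + 62 + 110) gives (3,3) = 89.
The remaining cell in row 1 is (1,2) = 475 − 371 = 104.
Row 3 must total 475; the given cells sum to 350, so (3,5) = 125.
Using row 4: 119 + 62 + 98 + 116 + ? → (4,3) = 475 − 395 = 80.
Column 5 needs 475; the known cells sum to 383, so (5,5) = 92.
From main diagonal, 475 − (101 + 89 + 98 + 92) gives (2,2) = 95.
The remaining cell in row 2 is (2,3) = 475 − 362 = 113.
From column 2, 475 − (104 + 95 + 86 + 62) gives (5,2) = 128.
The remaining cell in column 3 is (5,3) = 475 − 404 = 71.

101 104 122 65 83 / 77 95 113 131 59 / 68 86 89 107 125 / 119 62 80 98 116 / 110 128 71 74 92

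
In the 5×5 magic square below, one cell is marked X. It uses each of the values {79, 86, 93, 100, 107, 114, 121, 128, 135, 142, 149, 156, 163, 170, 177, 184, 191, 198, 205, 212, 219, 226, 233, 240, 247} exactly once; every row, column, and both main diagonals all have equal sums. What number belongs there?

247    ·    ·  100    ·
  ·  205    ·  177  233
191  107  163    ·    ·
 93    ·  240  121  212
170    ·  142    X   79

198

The 25 entries sum to 4075, so each line sums to 4075/5 = 815.
Using row 4: 93 + 240 + 121 + 212 + ? → (4,2) = 815 − 666 = 149.
Column 1 needs 815; the known cells sum to 701, so (2,1) = 114.
Anti-diagonal needs 815; the known cells sum to 659, so (1,5) = 156.
Using row 2: 114 + 205 + 177 + 233 + ? → (2,3) = 815 − 729 = 86.
Column 3 needs 815; the known cells sum to 631, so (1,3) = 184.
Column 5 needs 815; the known cells sum to 680, so (3,5) = 135.
Using row 1: 247 + 184 + 100 + 156 + ? → (1,2) = 815 − 687 = 128.
From row 3, 815 − (191 + 107 + 163 + 135) gives (3,4) = 219.
Column 2: 128 + 205 + 107 + 149 + ? = 815, so (5,2) = 226.
Using column 4: 100 + 177 + 219 + 121 + ? → (5,4) = 815 − 617 = 198.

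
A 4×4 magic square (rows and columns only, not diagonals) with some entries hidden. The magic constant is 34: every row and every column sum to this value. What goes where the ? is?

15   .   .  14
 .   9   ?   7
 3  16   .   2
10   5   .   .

Using row 3: 3 + 16 + 2 + ? → (3,3) = 34 − 21 = 13.
Column 1 must total 34; the given cells sum to 28, so (2,1) = 6.
From column 2, 34 − (9 + 16 + 5) gives (1,2) = 4.
Column 4 needs 34; the known cells sum to 23, so (4,4) = 11.
Row 1 needs 34; the known cells sum to 33, so (1,3) = 1.
The remaining cell in row 2 is (2,3) = 34 − 22 = 12.

12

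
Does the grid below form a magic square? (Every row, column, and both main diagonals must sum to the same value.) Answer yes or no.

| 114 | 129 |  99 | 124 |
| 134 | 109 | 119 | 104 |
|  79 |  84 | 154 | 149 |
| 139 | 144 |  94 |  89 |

Yes

Row 1: 114 + 129 + 99 + 124 = 466.
Row 2: 134 + 109 + 119 + 104 = 466.
Row 3: 79 + 84 + 154 + 149 = 466.
Row 4: 139 + 144 + 94 + 89 = 466.
Column 1: 114 + 134 + 79 + 139 = 466.
Column 2: 129 + 109 + 84 + 144 = 466.
Column 3: 99 + 119 + 154 + 94 = 466.
Column 4: 124 + 104 + 149 + 89 = 466.
Main diagonal: 114 + 109 + 154 + 89 = 466.
Anti-diagonal: 124 + 119 + 84 + 139 = 466.
All lines sum to 466.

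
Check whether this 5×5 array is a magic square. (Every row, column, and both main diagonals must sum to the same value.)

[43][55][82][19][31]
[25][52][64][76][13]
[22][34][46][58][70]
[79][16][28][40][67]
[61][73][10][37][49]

Yes

Row 1: 43 + 55 + 82 + 19 + 31 = 230.
Row 2: 25 + 52 + 64 + 76 + 13 = 230.
Row 3: 22 + 34 + 46 + 58 + 70 = 230.
Row 4: 79 + 16 + 28 + 40 + 67 = 230.
Row 5: 61 + 73 + 10 + 37 + 49 = 230.
Column 1: 43 + 25 + 22 + 79 + 61 = 230.
Column 2: 55 + 52 + 34 + 16 + 73 = 230.
Column 3: 82 + 64 + 46 + 28 + 10 = 230.
Column 4: 19 + 76 + 58 + 40 + 37 = 230.
Column 5: 31 + 13 + 70 + 67 + 49 = 230.
Main diagonal: 43 + 52 + 46 + 40 + 49 = 230.
Anti-diagonal: 31 + 76 + 46 + 16 + 61 = 230.
All lines sum to 230.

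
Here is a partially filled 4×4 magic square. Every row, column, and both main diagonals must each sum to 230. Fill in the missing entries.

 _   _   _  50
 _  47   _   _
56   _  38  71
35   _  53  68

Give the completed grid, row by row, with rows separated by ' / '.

Row 3 must total 230; the given cells sum to 165, so (3,2) = 65.
Row 4 needs 230; the known cells sum to 156, so (4,2) = 74.
Column 2 must total 230; the given cells sum to 186, so (1,2) = 44.
Using column 4: 50 + 71 + 68 + ? → (2,4) = 230 − 189 = 41.
Using main diagonal: 47 + 38 + 68 + ? → (1,1) = 230 − 153 = 77.
From anti-diagonal, 230 − (50 + 65 + 35) gives (2,3) = 80.
Using row 1: 77 + 44 + 50 + ? → (1,3) = 230 − 171 = 59.
From row 2, 230 − (47 + 80 + 41) gives (2,1) = 62.

77 44 59 50 / 62 47 80 41 / 56 65 38 71 / 35 74 53 68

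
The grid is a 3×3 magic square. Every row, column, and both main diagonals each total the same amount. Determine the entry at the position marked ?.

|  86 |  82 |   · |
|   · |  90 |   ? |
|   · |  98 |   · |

74

Column 2 is complete and sums to 270; that is the magic constant.
Row 1: 86 + 82 + ? = 270, so (1,3) = 102.
From main diagonal, 270 − (86 + 90) gives (3,3) = 94.
From anti-diagonal, 270 − (102 + 90) gives (3,1) = 78.
Using column 1: 86 + 78 + ? → (2,1) = 270 − 164 = 106.
From column 3, 270 − (102 + 94) gives (2,3) = 74.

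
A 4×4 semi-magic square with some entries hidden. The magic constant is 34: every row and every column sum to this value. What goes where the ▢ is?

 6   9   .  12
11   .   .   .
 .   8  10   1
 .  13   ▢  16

3

The remaining cell in row 1 is (1,3) = 34 − 27 = 7.
Using row 3: 8 + 10 + 1 + ? → (3,1) = 34 − 19 = 15.
Column 1: 6 + 11 + 15 + ? = 34, so (4,1) = 2.
From column 2, 34 − (9 + 8 + 13) gives (2,2) = 4.
Column 4 must total 34; the given cells sum to 29, so (2,4) = 5.
Row 2 needs 34; the known cells sum to 20, so (2,3) = 14.
Row 4 needs 34; the known cells sum to 31, so (4,3) = 3.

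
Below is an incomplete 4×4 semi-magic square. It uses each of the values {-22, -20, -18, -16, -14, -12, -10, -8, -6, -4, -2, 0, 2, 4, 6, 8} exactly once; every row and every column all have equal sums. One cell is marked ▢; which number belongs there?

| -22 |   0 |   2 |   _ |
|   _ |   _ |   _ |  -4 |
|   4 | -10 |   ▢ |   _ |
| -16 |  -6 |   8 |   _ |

The 16 entries sum to -112, so each line sums to -112/4 = -28.
Using row 1: -22 + 0 + 2 + ? → (1,4) = -28 − (-20) = -8.
Using row 4: -16 + (-6) + 8 + ? → (4,4) = -28 − (-14) = -14.
Column 1 needs -28; the known cells sum to -34, so (2,1) = 6.
The remaining cell in column 2 is (2,2) = -28 − (-16) = -12.
The remaining cell in column 4 is (3,4) = -28 − (-26) = -2.
The remaining cell in row 2 is (2,3) = -28 − (-10) = -18.
Row 3: 4 + (-10) + (-2) + ? = -28, so (3,3) = -20.

-20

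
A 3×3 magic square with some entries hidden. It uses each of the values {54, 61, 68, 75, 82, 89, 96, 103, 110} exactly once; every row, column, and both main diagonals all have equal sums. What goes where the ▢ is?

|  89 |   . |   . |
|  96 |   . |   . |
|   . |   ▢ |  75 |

110

The 9 entries sum to 738, so each line sums to 738/3 = 246.
The remaining cell in column 1 is (3,1) = 246 − 185 = 61.
Main diagonal: 89 + 75 + ? = 246, so (2,2) = 82.
Anti-diagonal: 82 + 61 + ? = 246, so (1,3) = 103.
Using row 1: 89 + 103 + ? → (1,2) = 246 − 192 = 54.
Using row 2: 96 + 82 + ? → (2,3) = 246 − 178 = 68.
The remaining cell in row 3 is (3,2) = 246 − 136 = 110.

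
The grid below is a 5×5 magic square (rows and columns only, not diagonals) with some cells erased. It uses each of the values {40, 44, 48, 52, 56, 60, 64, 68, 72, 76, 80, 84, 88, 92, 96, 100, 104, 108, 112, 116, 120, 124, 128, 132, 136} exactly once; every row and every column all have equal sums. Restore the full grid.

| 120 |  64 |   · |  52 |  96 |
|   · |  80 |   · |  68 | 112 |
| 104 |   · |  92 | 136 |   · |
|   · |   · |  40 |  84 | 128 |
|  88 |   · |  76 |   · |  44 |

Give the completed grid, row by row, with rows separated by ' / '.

The 25 entries sum to 2200, so each line sums to 2200/5 = 440.
Row 1: 120 + 64 + 52 + 96 + ? = 440, so (1,3) = 108.
The remaining cell in column 3 is (2,3) = 440 − 316 = 124.
Column 4 must total 440; the given cells sum to 340, so (5,4) = 100.
From column 5, 440 − (96 + 112 + 128 + 44) gives (3,5) = 60.
Using row 2: 80 + 124 + 68 + 112 + ? → (2,1) = 440 − 384 = 56.
Row 3 needs 440; the known cells sum to 392, so (3,2) = 48.
Row 5 must total 440; the given cells sum to 308, so (5,2) = 132.
Column 1 must total 440; the given cells sum to 368, so (4,1) = 72.
Column 2: 64 + 80 + 48 + 132 + ? = 440, so (4,2) = 116.

120 64 108 52 96 / 56 80 124 68 112 / 104 48 92 136 60 / 72 116 40 84 128 / 88 132 76 100 44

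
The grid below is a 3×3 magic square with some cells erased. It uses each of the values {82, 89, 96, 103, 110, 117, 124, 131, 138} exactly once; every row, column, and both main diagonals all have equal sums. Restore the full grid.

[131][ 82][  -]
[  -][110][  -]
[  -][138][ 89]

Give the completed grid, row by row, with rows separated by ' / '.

131 82 117 / 96 110 124 / 103 138 89

The 9 entries sum to 990, so each line sums to 990/3 = 330.
Row 1 needs 330; the known cells sum to 213, so (1,3) = 117.
Row 3 must total 330; the given cells sum to 227, so (3,1) = 103.
Column 1: 131 + 103 + ? = 330, so (2,1) = 96.
Column 3: 117 + 89 + ? = 330, so (2,3) = 124.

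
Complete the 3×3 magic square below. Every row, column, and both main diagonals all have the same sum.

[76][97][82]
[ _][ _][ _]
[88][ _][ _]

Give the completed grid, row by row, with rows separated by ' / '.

76 97 82 / 91 85 79 / 88 73 94

Row 1 is already complete: 76 + 97 + 82 = 255, so that is the magic constant.
Column 1 needs 255; the known cells sum to 164, so (2,1) = 91.
The remaining cell in anti-diagonal is (2,2) = 255 − 170 = 85.
The remaining cell in row 2 is (2,3) = 255 − 176 = 79.
Using column 2: 97 + 85 + ? → (3,2) = 255 − 182 = 73.
Column 3 needs 255; the known cells sum to 161, so (3,3) = 94.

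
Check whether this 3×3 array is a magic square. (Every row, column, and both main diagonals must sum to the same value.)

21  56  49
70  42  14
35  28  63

Yes

Row 1: 21 + 56 + 49 = 126.
Row 2: 70 + 42 + 14 = 126.
Row 3: 35 + 28 + 63 = 126.
Column 1: 21 + 70 + 35 = 126.
Column 2: 56 + 42 + 28 = 126.
Column 3: 49 + 14 + 63 = 126.
Main diagonal: 21 + 42 + 63 = 126.
Anti-diagonal: 49 + 42 + 35 = 126.
All lines sum to 126.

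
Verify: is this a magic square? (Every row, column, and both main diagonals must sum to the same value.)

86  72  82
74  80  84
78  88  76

Row 1: 86 + 72 + 82 = 240.
Row 2: 74 + 80 + 84 = 238.
Row 3: 78 + 88 + 76 = 242.
Column 1: 86 + 74 + 78 = 238.
Column 2: 72 + 80 + 88 = 240.
Column 3: 82 + 84 + 76 = 242.
Main diagonal: 86 + 80 + 76 = 242.
Anti-diagonal: 82 + 80 + 78 = 240.

No — column 3 sums to 242 but row 2 sums to 238.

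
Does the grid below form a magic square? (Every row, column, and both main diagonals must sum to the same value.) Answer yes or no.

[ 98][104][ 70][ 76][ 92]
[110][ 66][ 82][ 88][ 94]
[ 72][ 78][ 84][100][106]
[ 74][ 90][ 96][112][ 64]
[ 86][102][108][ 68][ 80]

Row 1: 98 + 104 + 70 + 76 + 92 = 440.
Row 2: 110 + 66 + 82 + 88 + 94 = 440.
Row 3: 72 + 78 + 84 + 100 + 106 = 440.
Row 4: 74 + 90 + 96 + 112 + 64 = 436.
Row 5: 86 + 102 + 108 + 68 + 80 = 444.
Column 1: 98 + 110 + 72 + 74 + 86 = 440.
Column 2: 104 + 66 + 78 + 90 + 102 = 440.
Column 3: 70 + 82 + 84 + 96 + 108 = 440.
Column 4: 76 + 88 + 100 + 112 + 68 = 444.
Column 5: 92 + 94 + 106 + 64 + 80 = 436.
Main diagonal: 98 + 66 + 84 + 112 + 80 = 440.
Anti-diagonal: 92 + 88 + 84 + 90 + 86 = 440.

No — column 4 sums to 444 but main diagonal sums to 440.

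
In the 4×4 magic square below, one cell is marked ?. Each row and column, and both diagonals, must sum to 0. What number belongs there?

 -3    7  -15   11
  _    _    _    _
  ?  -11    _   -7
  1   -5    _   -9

Row 4: 1 + (-5) + (-9) + ? = 0, so (4,3) = 13.
From column 2, 0 − (7 + (-11) + (-5)) gives (2,2) = 9.
The remaining cell in column 4 is (2,4) = 0 − (-5) = 5.
Using main diagonal: -3 + 9 + (-9) + ? → (3,3) = 0 − (-3) = 3.
Using anti-diagonal: 11 + (-11) + 1 + ? → (2,3) = 0 − 1 = -1.
From row 2, 0 − (9 + (-1) + 5) gives (2,1) = -13.
From row 3, 0 − (-11 + 3 + (-7)) gives (3,1) = 15.

15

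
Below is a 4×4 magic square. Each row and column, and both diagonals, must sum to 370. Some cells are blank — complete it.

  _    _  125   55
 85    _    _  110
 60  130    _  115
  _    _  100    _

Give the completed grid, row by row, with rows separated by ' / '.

Row 3 must total 370; the given cells sum to 305, so (3,3) = 65.
The remaining cell in column 3 is (2,3) = 370 − 290 = 80.
Column 4 must total 370; the given cells sum to 280, so (4,4) = 90.
The remaining cell in anti-diagonal is (4,1) = 370 − 265 = 105.
The remaining cell in row 2 is (2,2) = 370 − 275 = 95.
Using row 4: 105 + 100 + 90 + ? → (4,2) = 370 − 295 = 75.
From column 1, 370 − (85 + 60 + 105) gives (1,1) = 120.
The remaining cell in column 2 is (1,2) = 370 − 300 = 70.

120 70 125 55 / 85 95 80 110 / 60 130 65 115 / 105 75 100 90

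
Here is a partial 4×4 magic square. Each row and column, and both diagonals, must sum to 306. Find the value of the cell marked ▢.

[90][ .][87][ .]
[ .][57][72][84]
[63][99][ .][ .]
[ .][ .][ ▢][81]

69

Row 2: 57 + 72 + 84 + ? = 306, so (2,1) = 93.
From column 1, 306 − (90 + 93 + 63) gives (4,1) = 60.
Using main diagonal: 90 + 57 + 81 + ? → (3,3) = 306 − 228 = 78.
The remaining cell in anti-diagonal is (1,4) = 306 − 231 = 75.
Row 1: 90 + 87 + 75 + ? = 306, so (1,2) = 54.
Row 3 needs 306; the known cells sum to 240, so (3,4) = 66.
From column 2, 306 − (54 + 57 + 99) gives (4,2) = 96.
The remaining cell in column 3 is (4,3) = 306 − 237 = 69.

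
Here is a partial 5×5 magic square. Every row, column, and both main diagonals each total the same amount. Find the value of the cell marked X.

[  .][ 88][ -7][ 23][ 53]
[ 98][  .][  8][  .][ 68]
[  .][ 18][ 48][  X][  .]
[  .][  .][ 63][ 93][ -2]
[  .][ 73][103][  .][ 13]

78

Column 3 is complete and sums to 215; that is the magic constant.
Row 1 needs 215; the known cells sum to 157, so (1,1) = 58.
Column 5 must total 215; the given cells sum to 132, so (3,5) = 83.
Using main diagonal: 58 + 48 + 93 + 13 + ? → (2,2) = 215 − 212 = 3.
From row 2, 215 − (98 + 3 + 8 + 68) gives (2,4) = 38.
Column 2 needs 215; the known cells sum to 182, so (4,2) = 33.
From anti-diagonal, 215 − (53 + 38 + 48 + 33) gives (5,1) = 43.
The remaining cell in row 4 is (4,1) = 215 − 187 = 28.
Row 5: 43 + 73 + 103 + 13 + ? = 215, so (5,4) = -17.
The remaining cell in column 1 is (3,1) = 215 − 227 = -12.
From column 4, 215 − (23 + 38 + 93 + (-17)) gives (3,4) = 78.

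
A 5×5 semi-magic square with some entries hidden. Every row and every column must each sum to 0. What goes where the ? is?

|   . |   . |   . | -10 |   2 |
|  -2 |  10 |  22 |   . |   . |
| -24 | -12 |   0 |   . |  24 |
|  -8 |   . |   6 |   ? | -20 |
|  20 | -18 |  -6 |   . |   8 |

18

Row 3: -24 + (-12) + 0 + 24 + ? = 0, so (3,4) = 12.
Using row 5: 20 + (-18) + (-6) + 8 + ? → (5,4) = 0 − 4 = -4.
From column 1, 0 − (-2 + (-24) + (-8) + 20) gives (1,1) = 14.
The remaining cell in column 3 is (1,3) = 0 − 22 = -22.
Column 5 needs 0; the known cells sum to 14, so (2,5) = -14.
Row 1 needs 0; the known cells sum to -16, so (1,2) = 16.
From row 2, 0 − (-2 + 10 + 22 + (-14)) gives (2,4) = -16.
Using column 2: 16 + 10 + (-12) + (-18) + ? → (4,2) = 0 − (-4) = 4.
Column 4: -10 + (-16) + 12 + (-4) + ? = 0, so (4,4) = 18.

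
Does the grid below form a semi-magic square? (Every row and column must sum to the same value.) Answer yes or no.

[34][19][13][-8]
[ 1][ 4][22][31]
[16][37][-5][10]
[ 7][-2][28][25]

Row 1: 34 + 19 + 13 + (-8) = 58.
Row 2: 1 + 4 + 22 + 31 = 58.
Row 3: 16 + 37 + (-5) + 10 = 58.
Row 4: 7 + (-2) + 28 + 25 = 58.
Column 1: 34 + 1 + 16 + 7 = 58.
Column 2: 19 + 4 + 37 + (-2) = 58.
Column 3: 13 + 22 + (-5) + 28 = 58.
Column 4: -8 + 31 + 10 + 25 = 58.
All lines sum to 58.

Yes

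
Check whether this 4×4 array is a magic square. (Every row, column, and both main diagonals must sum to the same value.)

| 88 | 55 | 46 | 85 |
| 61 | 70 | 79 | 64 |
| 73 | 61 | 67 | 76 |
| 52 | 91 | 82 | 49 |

Row 1: 88 + 55 + 46 + 85 = 274.
Row 2: 61 + 70 + 79 + 64 = 274.
Row 3: 73 + 61 + 67 + 76 = 277.
Row 4: 52 + 91 + 82 + 49 = 274.
Column 1: 88 + 61 + 73 + 52 = 274.
Column 2: 55 + 70 + 61 + 91 = 277.
Column 3: 46 + 79 + 67 + 82 = 274.
Column 4: 85 + 64 + 76 + 49 = 274.
Main diagonal: 88 + 70 + 67 + 49 = 274.
Anti-diagonal: 85 + 79 + 61 + 52 = 277.

No — row 3 sums to 277 but column 4 sums to 274.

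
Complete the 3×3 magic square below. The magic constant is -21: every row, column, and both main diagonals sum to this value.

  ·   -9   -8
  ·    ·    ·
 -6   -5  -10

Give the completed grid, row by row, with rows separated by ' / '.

-4 -9 -8 / -11 -7 -3 / -6 -5 -10

The remaining cell in row 1 is (1,1) = -21 − (-17) = -4.
Column 1 must total -21; the given cells sum to -10, so (2,1) = -11.
Column 2 must total -21; the given cells sum to -14, so (2,2) = -7.
Column 3 needs -21; the known cells sum to -18, so (2,3) = -3.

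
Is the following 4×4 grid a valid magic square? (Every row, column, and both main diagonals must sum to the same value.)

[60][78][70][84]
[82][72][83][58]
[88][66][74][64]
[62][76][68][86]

Row 1: 60 + 78 + 70 + 84 = 292.
Row 2: 82 + 72 + 83 + 58 = 295.
Row 3: 88 + 66 + 74 + 64 = 292.
Row 4: 62 + 76 + 68 + 86 = 292.
Column 1: 60 + 82 + 88 + 62 = 292.
Column 2: 78 + 72 + 66 + 76 = 292.
Column 3: 70 + 83 + 74 + 68 = 295.
Column 4: 84 + 58 + 64 + 86 = 292.
Main diagonal: 60 + 72 + 74 + 86 = 292.
Anti-diagonal: 84 + 83 + 66 + 62 = 295.

No — row 2 sums to 295 but column 4 sums to 292.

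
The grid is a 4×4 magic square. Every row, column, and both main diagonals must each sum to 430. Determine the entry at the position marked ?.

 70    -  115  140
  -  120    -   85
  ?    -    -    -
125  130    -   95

100

Using row 1: 70 + 115 + 140 + ? → (1,2) = 430 − 325 = 105.
Row 4: 125 + 130 + 95 + ? = 430, so (4,3) = 80.
From column 2, 430 − (105 + 120 + 130) gives (3,2) = 75.
Using column 4: 140 + 85 + 95 + ? → (3,4) = 430 − 320 = 110.
Main diagonal must total 430; the given cells sum to 285, so (3,3) = 145.
From anti-diagonal, 430 − (140 + 75 + 125) gives (2,3) = 90.
Row 2 needs 430; the known cells sum to 295, so (2,1) = 135.
Using row 3: 75 + 145 + 110 + ? → (3,1) = 430 − 330 = 100.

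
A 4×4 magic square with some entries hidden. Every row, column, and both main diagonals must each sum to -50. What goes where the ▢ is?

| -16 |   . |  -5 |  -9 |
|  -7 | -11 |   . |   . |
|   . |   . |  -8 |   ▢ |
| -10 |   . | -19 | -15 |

From row 1, -50 − (-16 + (-5) + (-9)) gives (1,2) = -20.
Row 4: -10 + (-19) + (-15) + ? = -50, so (4,2) = -6.
Column 1 must total -50; the given cells sum to -33, so (3,1) = -17.
Column 2 must total -50; the given cells sum to -37, so (3,2) = -13.
Column 3: -5 + (-8) + (-19) + ? = -50, so (2,3) = -18.
Row 2: -7 + (-11) + (-18) + ? = -50, so (2,4) = -14.
Using row 3: -17 + (-13) + (-8) + ? → (3,4) = -50 − (-38) = -12.

-12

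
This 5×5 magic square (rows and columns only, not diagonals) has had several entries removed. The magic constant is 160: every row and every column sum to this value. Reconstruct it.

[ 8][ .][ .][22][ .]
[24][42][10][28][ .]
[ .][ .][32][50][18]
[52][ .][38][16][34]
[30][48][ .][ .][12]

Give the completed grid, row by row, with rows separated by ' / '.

The remaining cell in row 2 is (2,5) = 160 − 104 = 56.
The remaining cell in row 4 is (4,2) = 160 − 140 = 20.
Using column 1: 8 + 24 + 52 + 30 + ? → (3,1) = 160 − 114 = 46.
From column 4, 160 − (22 + 28 + 50 + 16) gives (5,4) = 44.
Column 5: 56 + 18 + 34 + 12 + ? = 160, so (1,5) = 40.
Row 3: 46 + 32 + 50 + 18 + ? = 160, so (3,2) = 14.
Using row 5: 30 + 48 + 44 + 12 + ? → (5,3) = 160 − 134 = 26.
Using column 2: 42 + 14 + 20 + 48 + ? → (1,2) = 160 − 124 = 36.
The remaining cell in column 3 is (1,3) = 160 − 106 = 54.

8 36 54 22 40 / 24 42 10 28 56 / 46 14 32 50 18 / 52 20 38 16 34 / 30 48 26 44 12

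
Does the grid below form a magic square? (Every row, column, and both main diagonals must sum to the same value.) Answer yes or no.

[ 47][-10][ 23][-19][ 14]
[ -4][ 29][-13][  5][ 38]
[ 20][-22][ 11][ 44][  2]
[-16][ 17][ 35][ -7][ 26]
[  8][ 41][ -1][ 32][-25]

Yes

Row 1: 47 + (-10) + 23 + (-19) + 14 = 55.
Row 2: -4 + 29 + (-13) + 5 + 38 = 55.
Row 3: 20 + (-22) + 11 + 44 + 2 = 55.
Row 4: -16 + 17 + 35 + (-7) + 26 = 55.
Row 5: 8 + 41 + (-1) + 32 + (-25) = 55.
Column 1: 47 + (-4) + 20 + (-16) + 8 = 55.
Column 2: -10 + 29 + (-22) + 17 + 41 = 55.
Column 3: 23 + (-13) + 11 + 35 + (-1) = 55.
Column 4: -19 + 5 + 44 + (-7) + 32 = 55.
Column 5: 14 + 38 + 2 + 26 + (-25) = 55.
Main diagonal: 47 + 29 + 11 + (-7) + (-25) = 55.
Anti-diagonal: 14 + 5 + 11 + 17 + 8 = 55.
All lines sum to 55.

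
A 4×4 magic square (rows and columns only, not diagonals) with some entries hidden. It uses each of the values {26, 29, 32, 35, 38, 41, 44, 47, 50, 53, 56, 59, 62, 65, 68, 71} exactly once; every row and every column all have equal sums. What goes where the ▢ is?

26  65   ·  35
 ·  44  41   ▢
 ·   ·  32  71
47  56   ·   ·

The 16 entries sum to 776, so each line sums to 776/4 = 194.
Row 1 needs 194; the known cells sum to 126, so (1,3) = 68.
Column 2: 65 + 44 + 56 + ? = 194, so (3,2) = 29.
The remaining cell in column 3 is (4,3) = 194 − 141 = 53.
Row 3: 29 + 32 + 71 + ? = 194, so (3,1) = 62.
Using row 4: 47 + 56 + 53 + ? → (4,4) = 194 − 156 = 38.
Using column 1: 26 + 62 + 47 + ? → (2,1) = 194 − 135 = 59.
Using column 4: 35 + 71 + 38 + ? → (2,4) = 194 − 144 = 50.

50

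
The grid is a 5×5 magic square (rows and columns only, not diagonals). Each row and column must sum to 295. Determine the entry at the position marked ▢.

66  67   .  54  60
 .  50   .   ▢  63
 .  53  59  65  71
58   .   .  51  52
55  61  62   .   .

57

Using row 1: 66 + 67 + 54 + 60 + ? → (1,3) = 295 − 247 = 48.
Using row 3: 53 + 59 + 65 + 71 + ? → (3,1) = 295 − 248 = 47.
From column 1, 295 − (66 + 47 + 58 + 55) gives (2,1) = 69.
Column 2: 67 + 50 + 53 + 61 + ? = 295, so (4,2) = 64.
Column 5 must total 295; the given cells sum to 246, so (5,5) = 49.
Using row 4: 58 + 64 + 51 + 52 + ? → (4,3) = 295 − 225 = 70.
Using row 5: 55 + 61 + 62 + 49 + ? → (5,4) = 295 − 227 = 68.
Column 3 must total 295; the given cells sum to 239, so (2,3) = 56.
Using column 4: 54 + 65 + 51 + 68 + ? → (2,4) = 295 − 238 = 57.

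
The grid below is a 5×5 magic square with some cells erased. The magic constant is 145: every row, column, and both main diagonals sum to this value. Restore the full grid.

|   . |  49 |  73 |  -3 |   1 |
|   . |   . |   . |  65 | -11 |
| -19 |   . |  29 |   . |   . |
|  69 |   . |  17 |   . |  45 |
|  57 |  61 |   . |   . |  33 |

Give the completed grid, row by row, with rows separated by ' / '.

25 49 73 -3 1 / 13 37 41 65 -11 / -19 5 29 53 77 / 69 -7 17 21 45 / 57 61 -15 9 33

Row 1: 49 + 73 + (-3) + 1 + ? = 145, so (1,1) = 25.
From column 1, 145 − (25 + (-19) + 69 + 57) gives (2,1) = 13.
Using column 5: 1 + (-11) + 45 + 33 + ? → (3,5) = 145 − 68 = 77.
Anti-diagonal must total 145; the given cells sum to 152, so (4,2) = -7.
Row 4 must total 145; the given cells sum to 124, so (4,4) = 21.
Main diagonal: 25 + 29 + 21 + 33 + ? = 145, so (2,2) = 37.
From row 2, 145 − (13 + 37 + 65 + (-11)) gives (2,3) = 41.
The remaining cell in column 2 is (3,2) = 145 − 140 = 5.
Column 3: 73 + 41 + 29 + 17 + ? = 145, so (5,3) = -15.
The remaining cell in row 3 is (3,4) = 145 − 92 = 53.
Row 5 must total 145; the given cells sum to 136, so (5,4) = 9.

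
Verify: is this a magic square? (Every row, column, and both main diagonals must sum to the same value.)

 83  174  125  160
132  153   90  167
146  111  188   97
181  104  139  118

Yes

Row 1: 83 + 174 + 125 + 160 = 542.
Row 2: 132 + 153 + 90 + 167 = 542.
Row 3: 146 + 111 + 188 + 97 = 542.
Row 4: 181 + 104 + 139 + 118 = 542.
Column 1: 83 + 132 + 146 + 181 = 542.
Column 2: 174 + 153 + 111 + 104 = 542.
Column 3: 125 + 90 + 188 + 139 = 542.
Column 4: 160 + 167 + 97 + 118 = 542.
Main diagonal: 83 + 153 + 188 + 118 = 542.
Anti-diagonal: 160 + 90 + 111 + 181 = 542.
All lines sum to 542.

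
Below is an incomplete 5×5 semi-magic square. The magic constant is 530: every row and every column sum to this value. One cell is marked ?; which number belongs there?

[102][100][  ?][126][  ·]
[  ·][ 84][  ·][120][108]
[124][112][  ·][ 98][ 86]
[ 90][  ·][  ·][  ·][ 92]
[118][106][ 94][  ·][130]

Using row 3: 124 + 112 + 98 + 86 + ? → (3,3) = 530 − 420 = 110.
Row 5 needs 530; the known cells sum to 448, so (5,4) = 82.
The remaining cell in column 1 is (2,1) = 530 − 434 = 96.
The remaining cell in column 2 is (4,2) = 530 − 402 = 128.
Using column 4: 126 + 120 + 98 + 82 + ? → (4,4) = 530 − 426 = 104.
Using column 5: 108 + 86 + 92 + 130 + ? → (1,5) = 530 − 416 = 114.
The remaining cell in row 1 is (1,3) = 530 − 442 = 88.

88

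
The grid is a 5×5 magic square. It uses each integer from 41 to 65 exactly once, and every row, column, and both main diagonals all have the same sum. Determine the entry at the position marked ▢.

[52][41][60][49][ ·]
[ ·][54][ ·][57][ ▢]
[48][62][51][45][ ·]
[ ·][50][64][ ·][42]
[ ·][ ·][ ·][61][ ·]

The entries are 41 through 65, which sum to 1325, so each line sums to 1325/5 = 265.
Row 1: 52 + 41 + 60 + 49 + ? = 265, so (1,5) = 63.
Row 3 must total 265; the given cells sum to 206, so (3,5) = 59.
The remaining cell in column 2 is (5,2) = 265 − 207 = 58.
Column 4: 49 + 57 + 45 + 61 + ? = 265, so (4,4) = 53.
Main diagonal needs 265; the known cells sum to 210, so (5,5) = 55.
Anti-diagonal: 63 + 57 + 51 + 50 + ? = 265, so (5,1) = 44.
Using row 4: 50 + 64 + 53 + 42 + ? → (4,1) = 265 − 209 = 56.
Row 5: 44 + 58 + 61 + 55 + ? = 265, so (5,3) = 47.
The remaining cell in column 1 is (2,1) = 265 − 200 = 65.
Column 3: 60 + 51 + 64 + 47 + ? = 265, so (2,3) = 43.
Using column 5: 63 + 59 + 42 + 55 + ? → (2,5) = 265 − 219 = 46.

46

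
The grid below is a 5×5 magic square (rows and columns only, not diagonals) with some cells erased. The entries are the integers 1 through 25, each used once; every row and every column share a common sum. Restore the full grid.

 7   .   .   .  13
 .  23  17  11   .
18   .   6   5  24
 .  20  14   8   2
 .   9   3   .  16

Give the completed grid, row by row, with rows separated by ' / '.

7 1 25 19 13 / 4 23 17 11 10 / 18 12 6 5 24 / 21 20 14 8 2 / 15 9 3 22 16

The entries are 1 through 25, which sum to 325, so each line sums to 325/5 = 65.
Using row 3: 18 + 6 + 5 + 24 + ? → (3,2) = 65 − 53 = 12.
Using row 4: 20 + 14 + 8 + 2 + ? → (4,1) = 65 − 44 = 21.
Column 2 needs 65; the known cells sum to 64, so (1,2) = 1.
Using column 3: 17 + 6 + 14 + 3 + ? → (1,3) = 65 − 40 = 25.
The remaining cell in column 5 is (2,5) = 65 − 55 = 10.
Row 1 needs 65; the known cells sum to 46, so (1,4) = 19.
From row 2, 65 − (23 + 17 + 11 + 10) gives (2,1) = 4.
Column 1: 7 + 4 + 18 + 21 + ? = 65, so (5,1) = 15.
The remaining cell in column 4 is (5,4) = 65 − 43 = 22.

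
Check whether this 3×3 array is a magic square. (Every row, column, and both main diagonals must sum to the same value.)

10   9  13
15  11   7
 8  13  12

Row 1: 10 + 9 + 13 = 32.
Row 2: 15 + 11 + 7 = 33.
Row 3: 8 + 13 + 12 = 33.
Column 1: 10 + 15 + 8 = 33.
Column 2: 9 + 11 + 13 = 33.
Column 3: 13 + 7 + 12 = 32.
Main diagonal: 10 + 11 + 12 = 33.
Anti-diagonal: 13 + 11 + 8 = 32.

No — row 1 sums to 32 but column 1 sums to 33.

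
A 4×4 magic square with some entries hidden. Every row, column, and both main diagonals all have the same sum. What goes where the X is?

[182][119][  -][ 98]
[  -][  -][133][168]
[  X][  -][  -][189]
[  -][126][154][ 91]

105

Column 4 is complete and sums to 546; that is the magic constant.
Row 1 must total 546; the given cells sum to 399, so (1,3) = 147.
Row 4: 126 + 154 + 91 + ? = 546, so (4,1) = 175.
From column 3, 546 − (147 + 133 + 154) gives (3,3) = 112.
Using main diagonal: 182 + 112 + 91 + ? → (2,2) = 546 − 385 = 161.
Using anti-diagonal: 98 + 133 + 175 + ? → (3,2) = 546 − 406 = 140.
The remaining cell in row 2 is (2,1) = 546 − 462 = 84.
Row 3: 140 + 112 + 189 + ? = 546, so (3,1) = 105.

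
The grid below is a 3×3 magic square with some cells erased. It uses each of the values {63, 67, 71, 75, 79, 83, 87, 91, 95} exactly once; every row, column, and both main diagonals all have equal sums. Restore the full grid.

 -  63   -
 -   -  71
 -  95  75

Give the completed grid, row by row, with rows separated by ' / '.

83 63 91 / 87 79 71 / 67 95 75

The 9 entries sum to 711, so each line sums to 711/3 = 237.
From row 3, 237 − (95 + 75) gives (3,1) = 67.
Column 2 must total 237; the given cells sum to 158, so (2,2) = 79.
Column 3 must total 237; the given cells sum to 146, so (1,3) = 91.
Main diagonal: 79 + 75 + ? = 237, so (1,1) = 83.
Using row 2: 79 + 71 + ? → (2,1) = 237 − 150 = 87.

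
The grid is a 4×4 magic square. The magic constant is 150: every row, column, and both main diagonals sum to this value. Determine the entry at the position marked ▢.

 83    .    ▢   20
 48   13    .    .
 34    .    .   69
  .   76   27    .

The remaining cell in column 1 is (4,1) = 150 − 165 = -15.
Row 4 needs 150; the known cells sum to 88, so (4,4) = 62.
Column 4: 20 + 69 + 62 + ? = 150, so (2,4) = -1.
Main diagonal must total 150; the given cells sum to 158, so (3,3) = -8.
Row 2 must total 150; the given cells sum to 60, so (2,3) = 90.
Row 3 must total 150; the given cells sum to 95, so (3,2) = 55.
Column 2 needs 150; the known cells sum to 144, so (1,2) = 6.
Using column 3: 90 + (-8) + 27 + ? → (1,3) = 150 − 109 = 41.

41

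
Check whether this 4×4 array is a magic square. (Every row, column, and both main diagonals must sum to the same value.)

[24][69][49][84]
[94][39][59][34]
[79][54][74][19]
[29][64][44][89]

Row 1: 24 + 69 + 49 + 84 = 226.
Row 2: 94 + 39 + 59 + 34 = 226.
Row 3: 79 + 54 + 74 + 19 = 226.
Row 4: 29 + 64 + 44 + 89 = 226.
Column 1: 24 + 94 + 79 + 29 = 226.
Column 2: 69 + 39 + 54 + 64 = 226.
Column 3: 49 + 59 + 74 + 44 = 226.
Column 4: 84 + 34 + 19 + 89 = 226.
Main diagonal: 24 + 39 + 74 + 89 = 226.
Anti-diagonal: 84 + 59 + 54 + 29 = 226.
All lines sum to 226.

Yes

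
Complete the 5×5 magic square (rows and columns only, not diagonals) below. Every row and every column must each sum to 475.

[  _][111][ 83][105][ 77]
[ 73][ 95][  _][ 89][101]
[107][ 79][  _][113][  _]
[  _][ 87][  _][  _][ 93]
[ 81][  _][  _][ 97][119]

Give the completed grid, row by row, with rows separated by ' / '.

Row 1 needs 475; the known cells sum to 376, so (1,1) = 99.
From row 2, 475 − (73 + 95 + 89 + 101) gives (2,3) = 117.
Column 1 needs 475; the known cells sum to 360, so (4,1) = 115.
Column 2 must total 475; the given cells sum to 372, so (5,2) = 103.
The remaining cell in column 4 is (4,4) = 475 − 404 = 71.
Using column 5: 77 + 101 + 93 + 119 + ? → (3,5) = 475 − 390 = 85.
The remaining cell in row 3 is (3,3) = 475 − 384 = 91.
Row 4 needs 475; the known cells sum to 366, so (4,3) = 109.
Row 5 must total 475; the given cells sum to 400, so (5,3) = 75.

99 111 83 105 77 / 73 95 117 89 101 / 107 79 91 113 85 / 115 87 109 71 93 / 81 103 75 97 119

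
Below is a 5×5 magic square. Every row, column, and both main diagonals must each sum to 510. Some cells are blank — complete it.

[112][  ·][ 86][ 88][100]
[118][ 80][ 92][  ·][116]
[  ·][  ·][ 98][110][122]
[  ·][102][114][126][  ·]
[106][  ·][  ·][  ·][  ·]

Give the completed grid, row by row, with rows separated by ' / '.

112 124 86 88 100 / 118 80 92 104 116 / 84 96 98 110 122 / 90 102 114 126 78 / 106 108 120 82 94

Row 1: 112 + 86 + 88 + 100 + ? = 510, so (1,2) = 124.
Row 2: 118 + 80 + 92 + 116 + ? = 510, so (2,4) = 104.
Column 3 needs 510; the known cells sum to 390, so (5,3) = 120.
Using column 4: 88 + 104 + 110 + 126 + ? → (5,4) = 510 − 428 = 82.
Main diagonal needs 510; the known cells sum to 416, so (5,5) = 94.
Row 5 needs 510; the known cells sum to 402, so (5,2) = 108.
Column 2 needs 510; the known cells sum to 414, so (3,2) = 96.
Using column 5: 100 + 116 + 122 + 94 + ? → (4,5) = 510 − 432 = 78.
Using row 3: 96 + 98 + 110 + 122 + ? → (3,1) = 510 − 426 = 84.
From row 4, 510 − (102 + 114 + 126 + 78) gives (4,1) = 90.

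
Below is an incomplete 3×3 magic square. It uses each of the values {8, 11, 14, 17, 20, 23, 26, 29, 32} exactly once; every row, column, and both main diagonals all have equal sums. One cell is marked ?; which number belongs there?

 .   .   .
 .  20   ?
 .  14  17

32

The 9 entries sum to 180, so each line sums to 180/3 = 60.
Row 3 must total 60; the given cells sum to 31, so (3,1) = 29.
Column 2 must total 60; the given cells sum to 34, so (1,2) = 26.
Main diagonal: 20 + 17 + ? = 60, so (1,1) = 23.
The remaining cell in anti-diagonal is (1,3) = 60 − 49 = 11.
Column 1 must total 60; the given cells sum to 52, so (2,1) = 8.
Column 3: 11 + 17 + ? = 60, so (2,3) = 32.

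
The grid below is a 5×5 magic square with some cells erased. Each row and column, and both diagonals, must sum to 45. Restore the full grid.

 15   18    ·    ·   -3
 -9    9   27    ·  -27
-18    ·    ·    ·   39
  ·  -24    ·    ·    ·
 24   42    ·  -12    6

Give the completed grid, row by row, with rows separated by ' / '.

From row 2, 45 − (-9 + 9 + 27 + (-27)) gives (2,4) = 45.
Using row 5: 24 + 42 + (-12) + 6 + ? → (5,3) = 45 − 60 = -15.
Column 1 must total 45; the given cells sum to 12, so (4,1) = 33.
Column 2: 18 + 9 + (-24) + 42 + ? = 45, so (3,2) = 0.
From column 5, 45 − (-3 + (-27) + 39 + 6) gives (4,5) = 30.
From anti-diagonal, 45 − (-3 + 45 + (-24) + 24) gives (3,3) = 3.
Row 3 needs 45; the known cells sum to 24, so (3,4) = 21.
The remaining cell in main diagonal is (4,4) = 45 − 33 = 12.
Using row 4: 33 + (-24) + 12 + 30 + ? → (4,3) = 45 − 51 = -6.
From column 3, 45 − (27 + 3 + (-6) + (-15)) gives (1,3) = 36.
Column 4 must total 45; the given cells sum to 66, so (1,4) = -21.

15 18 36 -21 -3 / -9 9 27 45 -27 / -18 0 3 21 39 / 33 -24 -6 12 30 / 24 42 -15 -12 6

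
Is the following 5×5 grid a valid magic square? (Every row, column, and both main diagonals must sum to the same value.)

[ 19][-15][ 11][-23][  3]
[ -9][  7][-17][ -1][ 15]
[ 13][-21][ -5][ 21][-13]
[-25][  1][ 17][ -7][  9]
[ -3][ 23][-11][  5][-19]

Row 1: 19 + (-15) + 11 + (-23) + 3 = -5.
Row 2: -9 + 7 + (-17) + (-1) + 15 = -5.
Row 3: 13 + (-21) + (-5) + 21 + (-13) = -5.
Row 4: -25 + 1 + 17 + (-7) + 9 = -5.
Row 5: -3 + 23 + (-11) + 5 + (-19) = -5.
Column 1: 19 + (-9) + 13 + (-25) + (-3) = -5.
Column 2: -15 + 7 + (-21) + 1 + 23 = -5.
Column 3: 11 + (-17) + (-5) + 17 + (-11) = -5.
Column 4: -23 + (-1) + 21 + (-7) + 5 = -5.
Column 5: 3 + 15 + (-13) + 9 + (-19) = -5.
Main diagonal: 19 + 7 + (-5) + (-7) + (-19) = -5.
Anti-diagonal: 3 + (-1) + (-5) + 1 + (-3) = -5.
All lines sum to -5.

Yes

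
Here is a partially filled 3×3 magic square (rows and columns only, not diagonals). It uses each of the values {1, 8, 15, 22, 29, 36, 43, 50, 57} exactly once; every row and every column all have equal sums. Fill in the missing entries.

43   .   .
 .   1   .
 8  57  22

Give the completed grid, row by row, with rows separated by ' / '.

The 9 entries sum to 261, so each line sums to 261/3 = 87.
Column 1 must total 87; the given cells sum to 51, so (2,1) = 36.
Column 2: 1 + 57 + ? = 87, so (1,2) = 29.
Row 1 must total 87; the given cells sum to 72, so (1,3) = 15.
From row 2, 87 − (36 + 1) gives (2,3) = 50.

43 29 15 / 36 1 50 / 8 57 22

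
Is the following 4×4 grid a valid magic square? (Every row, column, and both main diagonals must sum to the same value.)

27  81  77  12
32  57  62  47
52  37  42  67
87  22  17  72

No — row 2 sums to 198 but column 2 sums to 197.

Row 1: 27 + 81 + 77 + 12 = 197.
Row 2: 32 + 57 + 62 + 47 = 198.
Row 3: 52 + 37 + 42 + 67 = 198.
Row 4: 87 + 22 + 17 + 72 = 198.
Column 1: 27 + 32 + 52 + 87 = 198.
Column 2: 81 + 57 + 37 + 22 = 197.
Column 3: 77 + 62 + 42 + 17 = 198.
Column 4: 12 + 47 + 67 + 72 = 198.
Main diagonal: 27 + 57 + 42 + 72 = 198.
Anti-diagonal: 12 + 62 + 37 + 87 = 198.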